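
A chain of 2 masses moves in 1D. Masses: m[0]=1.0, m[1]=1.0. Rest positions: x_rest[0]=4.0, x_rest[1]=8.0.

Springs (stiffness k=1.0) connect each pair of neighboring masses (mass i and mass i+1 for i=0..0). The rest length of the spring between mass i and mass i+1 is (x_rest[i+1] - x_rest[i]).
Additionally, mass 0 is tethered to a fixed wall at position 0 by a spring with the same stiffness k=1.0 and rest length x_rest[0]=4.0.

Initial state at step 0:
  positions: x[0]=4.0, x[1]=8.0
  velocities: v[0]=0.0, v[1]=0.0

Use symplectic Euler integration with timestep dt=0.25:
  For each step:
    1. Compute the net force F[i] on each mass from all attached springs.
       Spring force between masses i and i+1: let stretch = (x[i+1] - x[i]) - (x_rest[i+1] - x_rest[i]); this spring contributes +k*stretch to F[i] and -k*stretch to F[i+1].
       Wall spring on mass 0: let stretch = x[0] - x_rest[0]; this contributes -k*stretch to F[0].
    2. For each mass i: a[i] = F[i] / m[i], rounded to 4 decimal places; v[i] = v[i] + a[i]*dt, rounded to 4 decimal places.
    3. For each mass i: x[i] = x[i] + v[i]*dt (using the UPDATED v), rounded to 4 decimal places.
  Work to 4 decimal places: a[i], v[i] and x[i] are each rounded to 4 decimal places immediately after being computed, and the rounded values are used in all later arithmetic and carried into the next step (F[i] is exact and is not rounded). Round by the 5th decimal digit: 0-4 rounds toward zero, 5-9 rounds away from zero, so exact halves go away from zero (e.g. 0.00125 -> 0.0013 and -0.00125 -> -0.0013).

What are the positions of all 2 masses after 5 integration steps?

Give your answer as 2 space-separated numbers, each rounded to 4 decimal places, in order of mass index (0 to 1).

Step 0: x=[4.0000 8.0000] v=[0.0000 0.0000]
Step 1: x=[4.0000 8.0000] v=[0.0000 0.0000]
Step 2: x=[4.0000 8.0000] v=[0.0000 0.0000]
Step 3: x=[4.0000 8.0000] v=[0.0000 0.0000]
Step 4: x=[4.0000 8.0000] v=[0.0000 0.0000]
Step 5: x=[4.0000 8.0000] v=[0.0000 0.0000]

Answer: 4.0000 8.0000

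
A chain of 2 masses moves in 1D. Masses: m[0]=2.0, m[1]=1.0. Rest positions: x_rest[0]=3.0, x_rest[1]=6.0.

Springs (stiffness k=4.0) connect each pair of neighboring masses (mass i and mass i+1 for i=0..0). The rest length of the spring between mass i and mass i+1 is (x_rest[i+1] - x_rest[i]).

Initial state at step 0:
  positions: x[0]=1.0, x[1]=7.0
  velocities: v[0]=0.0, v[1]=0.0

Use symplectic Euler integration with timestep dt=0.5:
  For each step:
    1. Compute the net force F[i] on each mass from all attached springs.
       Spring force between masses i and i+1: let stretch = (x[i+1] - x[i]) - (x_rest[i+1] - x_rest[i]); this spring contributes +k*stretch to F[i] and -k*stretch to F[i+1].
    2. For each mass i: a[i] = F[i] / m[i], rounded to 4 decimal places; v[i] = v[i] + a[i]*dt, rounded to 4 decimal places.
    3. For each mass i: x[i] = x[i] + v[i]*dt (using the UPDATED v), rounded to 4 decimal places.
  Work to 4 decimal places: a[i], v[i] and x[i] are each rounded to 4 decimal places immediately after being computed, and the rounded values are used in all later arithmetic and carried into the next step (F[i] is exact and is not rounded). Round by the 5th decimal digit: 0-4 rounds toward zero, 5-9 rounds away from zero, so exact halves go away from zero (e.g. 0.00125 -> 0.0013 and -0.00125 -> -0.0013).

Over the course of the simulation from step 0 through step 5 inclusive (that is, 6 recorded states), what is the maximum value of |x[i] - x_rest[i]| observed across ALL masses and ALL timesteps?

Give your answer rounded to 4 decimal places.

Answer: 3.5000

Derivation:
Step 0: x=[1.0000 7.0000] v=[0.0000 0.0000]
Step 1: x=[2.5000 4.0000] v=[3.0000 -6.0000]
Step 2: x=[3.2500 2.5000] v=[1.5000 -3.0000]
Step 3: x=[2.1250 4.7500] v=[-2.2500 4.5000]
Step 4: x=[0.8125 7.3750] v=[-2.6250 5.2500]
Step 5: x=[1.2813 6.4375] v=[0.9375 -1.8750]
Max displacement = 3.5000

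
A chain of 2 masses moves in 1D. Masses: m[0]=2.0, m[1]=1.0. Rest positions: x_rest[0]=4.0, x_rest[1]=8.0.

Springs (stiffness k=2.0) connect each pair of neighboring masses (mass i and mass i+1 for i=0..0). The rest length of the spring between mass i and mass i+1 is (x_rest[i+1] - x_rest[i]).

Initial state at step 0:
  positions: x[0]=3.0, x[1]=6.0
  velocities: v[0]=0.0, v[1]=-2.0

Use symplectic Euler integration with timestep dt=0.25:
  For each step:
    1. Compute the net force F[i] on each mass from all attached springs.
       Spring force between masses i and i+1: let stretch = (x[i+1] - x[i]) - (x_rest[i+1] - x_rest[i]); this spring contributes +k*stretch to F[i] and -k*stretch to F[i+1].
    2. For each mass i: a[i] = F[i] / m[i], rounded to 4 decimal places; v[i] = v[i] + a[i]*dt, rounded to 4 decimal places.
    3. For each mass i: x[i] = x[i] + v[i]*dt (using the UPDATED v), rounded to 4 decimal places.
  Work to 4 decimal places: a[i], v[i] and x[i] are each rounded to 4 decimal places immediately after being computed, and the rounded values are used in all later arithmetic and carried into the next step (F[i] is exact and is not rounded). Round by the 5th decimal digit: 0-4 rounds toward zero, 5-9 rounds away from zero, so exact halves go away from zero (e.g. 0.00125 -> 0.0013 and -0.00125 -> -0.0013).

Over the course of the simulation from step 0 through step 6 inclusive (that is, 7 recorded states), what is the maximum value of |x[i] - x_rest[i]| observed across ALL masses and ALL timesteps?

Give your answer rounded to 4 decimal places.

Answer: 2.6245

Derivation:
Step 0: x=[3.0000 6.0000] v=[0.0000 -2.0000]
Step 1: x=[2.9375 5.6250] v=[-0.2500 -1.5000]
Step 2: x=[2.7930 5.4141] v=[-0.5781 -0.8438]
Step 3: x=[2.5623 5.3755] v=[-0.9228 -0.1544]
Step 4: x=[2.2574 5.4853] v=[-1.2195 0.4390]
Step 5: x=[1.9043 5.6916] v=[-1.4125 0.8251]
Step 6: x=[1.5379 5.9245] v=[-1.4657 0.9315]
Max displacement = 2.6245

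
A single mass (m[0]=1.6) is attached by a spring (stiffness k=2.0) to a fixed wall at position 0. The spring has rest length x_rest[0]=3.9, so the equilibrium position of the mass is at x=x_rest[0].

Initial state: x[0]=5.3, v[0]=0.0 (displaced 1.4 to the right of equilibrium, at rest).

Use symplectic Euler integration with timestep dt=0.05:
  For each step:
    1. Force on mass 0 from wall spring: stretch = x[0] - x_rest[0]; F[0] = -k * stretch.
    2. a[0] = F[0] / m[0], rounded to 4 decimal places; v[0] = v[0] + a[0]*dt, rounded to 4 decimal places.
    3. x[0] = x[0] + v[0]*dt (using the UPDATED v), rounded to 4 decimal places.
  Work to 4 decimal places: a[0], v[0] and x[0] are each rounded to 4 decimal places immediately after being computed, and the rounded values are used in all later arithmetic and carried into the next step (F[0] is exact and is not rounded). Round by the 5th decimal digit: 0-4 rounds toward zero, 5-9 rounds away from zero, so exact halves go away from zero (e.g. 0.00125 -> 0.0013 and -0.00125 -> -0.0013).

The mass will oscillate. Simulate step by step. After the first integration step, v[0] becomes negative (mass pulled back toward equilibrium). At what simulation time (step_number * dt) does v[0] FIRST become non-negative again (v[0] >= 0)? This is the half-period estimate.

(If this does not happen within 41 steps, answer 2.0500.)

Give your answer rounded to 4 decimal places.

Answer: 2.0500

Derivation:
Step 0: x=[5.3000] v=[0.0000]
Step 1: x=[5.2956] v=[-0.0875]
Step 2: x=[5.2869] v=[-0.1747]
Step 3: x=[5.2738] v=[-0.2614]
Step 4: x=[5.2564] v=[-0.3473]
Step 5: x=[5.2348] v=[-0.4321]
Step 6: x=[5.2090] v=[-0.5155]
Step 7: x=[5.1791] v=[-0.5973]
Step 8: x=[5.1452] v=[-0.6772]
Step 9: x=[5.1075] v=[-0.7550]
Step 10: x=[5.0660] v=[-0.8305]
Step 11: x=[5.0208] v=[-0.9034]
Step 12: x=[4.9721] v=[-0.9735]
Step 13: x=[4.9201] v=[-1.0405]
Step 14: x=[4.8649] v=[-1.1043]
Step 15: x=[4.8067] v=[-1.1646]
Step 16: x=[4.7456] v=[-1.2213]
Step 17: x=[4.6819] v=[-1.2742]
Step 18: x=[4.6157] v=[-1.3231]
Step 19: x=[4.5473] v=[-1.3678]
Step 20: x=[4.4769] v=[-1.4083]
Step 21: x=[4.4047] v=[-1.4444]
Step 22: x=[4.3309] v=[-1.4759]
Step 23: x=[4.2558] v=[-1.5028]
Step 24: x=[4.1796] v=[-1.5250]
Step 25: x=[4.1025] v=[-1.5425]
Step 26: x=[4.0247] v=[-1.5552]
Step 27: x=[3.9466] v=[-1.5630]
Step 28: x=[3.8683] v=[-1.5659]
Step 29: x=[3.7901] v=[-1.5639]
Step 30: x=[3.7123] v=[-1.5570]
Step 31: x=[3.6350] v=[-1.5453]
Step 32: x=[3.5586] v=[-1.5287]
Step 33: x=[3.4832] v=[-1.5074]
Step 34: x=[3.4091] v=[-1.4814]
Step 35: x=[3.3366] v=[-1.4507]
Step 36: x=[3.2658] v=[-1.4155]
Step 37: x=[3.1970] v=[-1.3759]
Step 38: x=[3.1304] v=[-1.3320]
Step 39: x=[3.0662] v=[-1.2839]
Step 40: x=[3.0046] v=[-1.2318]
Step 41: x=[2.9458] v=[-1.1758]
v[0] did not become non-negative within 41 steps; using fallback time=2.0500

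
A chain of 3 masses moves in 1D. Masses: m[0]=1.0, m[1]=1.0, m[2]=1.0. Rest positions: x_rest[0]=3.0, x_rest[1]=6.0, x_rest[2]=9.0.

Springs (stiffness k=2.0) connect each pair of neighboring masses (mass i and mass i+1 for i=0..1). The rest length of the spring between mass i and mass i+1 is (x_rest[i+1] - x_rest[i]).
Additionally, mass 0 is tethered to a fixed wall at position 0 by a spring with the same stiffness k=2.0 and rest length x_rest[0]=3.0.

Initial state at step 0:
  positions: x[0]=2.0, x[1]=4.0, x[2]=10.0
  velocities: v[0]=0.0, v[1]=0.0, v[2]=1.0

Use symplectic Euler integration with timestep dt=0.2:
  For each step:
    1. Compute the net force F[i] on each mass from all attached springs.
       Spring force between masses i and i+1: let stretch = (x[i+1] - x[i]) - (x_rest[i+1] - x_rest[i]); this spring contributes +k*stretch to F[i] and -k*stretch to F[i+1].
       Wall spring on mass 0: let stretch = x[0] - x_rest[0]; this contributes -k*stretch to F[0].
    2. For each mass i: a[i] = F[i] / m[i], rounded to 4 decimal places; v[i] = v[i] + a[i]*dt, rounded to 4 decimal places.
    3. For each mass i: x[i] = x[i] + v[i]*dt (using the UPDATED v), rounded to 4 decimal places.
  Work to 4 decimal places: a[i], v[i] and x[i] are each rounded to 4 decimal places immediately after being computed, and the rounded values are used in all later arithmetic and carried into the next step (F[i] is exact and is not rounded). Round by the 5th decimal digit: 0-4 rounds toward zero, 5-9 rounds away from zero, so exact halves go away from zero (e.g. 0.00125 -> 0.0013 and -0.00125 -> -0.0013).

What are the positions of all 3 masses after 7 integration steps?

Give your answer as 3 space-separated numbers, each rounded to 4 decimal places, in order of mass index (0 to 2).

Step 0: x=[2.0000 4.0000 10.0000] v=[0.0000 0.0000 1.0000]
Step 1: x=[2.0000 4.3200 9.9600] v=[0.0000 1.6000 -0.2000]
Step 2: x=[2.0256 4.9056 9.7088] v=[0.1280 2.9280 -1.2560]
Step 3: x=[2.1196 5.6451 9.3133] v=[0.4698 3.6973 -1.9773]
Step 4: x=[2.3260 6.3960 8.8644] v=[1.0322 3.7544 -2.2446]
Step 5: x=[2.6720 7.0188 8.4580] v=[1.7298 3.1138 -2.0320]
Step 6: x=[3.1519 7.4090 8.1765] v=[2.3997 1.9508 -1.4077]
Step 7: x=[3.7203 7.5200 8.0736] v=[2.8418 0.5550 -0.5147]

Answer: 3.7203 7.5200 8.0736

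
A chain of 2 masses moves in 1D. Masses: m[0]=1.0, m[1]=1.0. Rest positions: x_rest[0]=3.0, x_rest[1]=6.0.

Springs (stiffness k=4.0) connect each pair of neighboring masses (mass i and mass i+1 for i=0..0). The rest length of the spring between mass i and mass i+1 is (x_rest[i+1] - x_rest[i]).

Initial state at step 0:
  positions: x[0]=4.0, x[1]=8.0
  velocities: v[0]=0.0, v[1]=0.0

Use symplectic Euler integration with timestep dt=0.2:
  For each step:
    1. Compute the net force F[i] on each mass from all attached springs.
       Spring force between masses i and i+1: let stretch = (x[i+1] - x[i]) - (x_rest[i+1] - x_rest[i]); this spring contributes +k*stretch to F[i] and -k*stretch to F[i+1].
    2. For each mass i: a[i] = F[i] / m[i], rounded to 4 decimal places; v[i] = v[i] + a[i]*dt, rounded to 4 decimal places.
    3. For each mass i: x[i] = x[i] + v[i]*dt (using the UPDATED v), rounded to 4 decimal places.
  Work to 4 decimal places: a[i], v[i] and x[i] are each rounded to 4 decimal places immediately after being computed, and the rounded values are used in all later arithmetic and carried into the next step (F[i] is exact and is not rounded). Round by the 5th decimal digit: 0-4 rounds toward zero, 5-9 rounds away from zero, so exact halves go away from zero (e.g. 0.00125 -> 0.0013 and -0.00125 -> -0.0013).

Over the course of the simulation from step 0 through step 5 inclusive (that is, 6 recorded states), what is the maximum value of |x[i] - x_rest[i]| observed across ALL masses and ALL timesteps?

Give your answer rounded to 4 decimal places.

Answer: 2.0213

Derivation:
Step 0: x=[4.0000 8.0000] v=[0.0000 0.0000]
Step 1: x=[4.1600 7.8400] v=[0.8000 -0.8000]
Step 2: x=[4.4288 7.5712] v=[1.3440 -1.3440]
Step 3: x=[4.7204 7.2796] v=[1.4579 -1.4579]
Step 4: x=[4.9415 7.0585] v=[1.1053 -1.1053]
Step 5: x=[5.0213 6.9787] v=[0.3989 -0.3989]
Max displacement = 2.0213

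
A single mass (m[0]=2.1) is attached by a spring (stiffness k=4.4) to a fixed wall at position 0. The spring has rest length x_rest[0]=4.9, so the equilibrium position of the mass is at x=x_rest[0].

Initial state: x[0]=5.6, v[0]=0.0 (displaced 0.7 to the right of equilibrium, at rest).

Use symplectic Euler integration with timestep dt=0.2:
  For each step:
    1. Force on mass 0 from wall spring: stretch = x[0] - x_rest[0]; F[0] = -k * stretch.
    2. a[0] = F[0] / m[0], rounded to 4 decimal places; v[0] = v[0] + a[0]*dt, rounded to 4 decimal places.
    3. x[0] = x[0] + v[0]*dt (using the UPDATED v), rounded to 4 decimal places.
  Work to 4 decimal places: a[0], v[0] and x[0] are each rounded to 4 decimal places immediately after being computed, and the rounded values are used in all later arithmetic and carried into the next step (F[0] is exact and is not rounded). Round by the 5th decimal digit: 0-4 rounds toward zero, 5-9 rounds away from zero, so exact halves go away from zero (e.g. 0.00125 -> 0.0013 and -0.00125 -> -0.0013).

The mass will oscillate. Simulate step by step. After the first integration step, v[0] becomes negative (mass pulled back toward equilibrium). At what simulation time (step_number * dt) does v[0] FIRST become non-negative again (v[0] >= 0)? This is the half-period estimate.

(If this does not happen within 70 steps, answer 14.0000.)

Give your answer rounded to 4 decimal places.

Answer: 2.2000

Derivation:
Step 0: x=[5.6000] v=[0.0000]
Step 1: x=[5.5413] v=[-0.2933]
Step 2: x=[5.4289] v=[-0.5620]
Step 3: x=[5.2722] v=[-0.7836]
Step 4: x=[5.0843] v=[-0.9396]
Step 5: x=[4.8809] v=[-1.0168]
Step 6: x=[4.6791] v=[-1.0088]
Step 7: x=[4.4959] v=[-0.9162]
Step 8: x=[4.3465] v=[-0.7469]
Step 9: x=[4.2435] v=[-0.5150]
Step 10: x=[4.1955] v=[-0.2399]
Step 11: x=[4.2066] v=[0.0553]
First v>=0 after going negative at step 11, time=2.2000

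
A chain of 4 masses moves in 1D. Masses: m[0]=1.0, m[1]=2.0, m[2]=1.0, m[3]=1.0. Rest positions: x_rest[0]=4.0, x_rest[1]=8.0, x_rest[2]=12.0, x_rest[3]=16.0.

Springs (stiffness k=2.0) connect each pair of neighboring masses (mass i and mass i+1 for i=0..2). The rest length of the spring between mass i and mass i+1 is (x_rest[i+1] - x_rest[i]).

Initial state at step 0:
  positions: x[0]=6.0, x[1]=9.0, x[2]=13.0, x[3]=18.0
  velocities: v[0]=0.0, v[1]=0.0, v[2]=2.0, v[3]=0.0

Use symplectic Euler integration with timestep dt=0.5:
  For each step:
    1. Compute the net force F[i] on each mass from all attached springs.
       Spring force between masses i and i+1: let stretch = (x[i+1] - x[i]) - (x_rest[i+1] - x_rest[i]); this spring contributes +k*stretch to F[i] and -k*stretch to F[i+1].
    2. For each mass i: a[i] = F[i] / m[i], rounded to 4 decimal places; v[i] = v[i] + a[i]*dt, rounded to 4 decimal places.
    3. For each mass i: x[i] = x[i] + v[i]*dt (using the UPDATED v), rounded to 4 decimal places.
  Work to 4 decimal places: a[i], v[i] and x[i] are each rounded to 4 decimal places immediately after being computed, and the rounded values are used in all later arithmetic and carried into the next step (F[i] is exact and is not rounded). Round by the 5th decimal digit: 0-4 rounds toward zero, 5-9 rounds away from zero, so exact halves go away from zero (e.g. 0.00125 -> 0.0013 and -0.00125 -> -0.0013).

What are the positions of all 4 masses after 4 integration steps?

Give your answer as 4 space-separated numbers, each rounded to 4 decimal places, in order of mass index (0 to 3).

Answer: 5.5000 10.5782 13.5313 18.8125

Derivation:
Step 0: x=[6.0000 9.0000 13.0000 18.0000] v=[0.0000 0.0000 2.0000 0.0000]
Step 1: x=[5.5000 9.2500 14.5000 17.5000] v=[-1.0000 0.5000 3.0000 -1.0000]
Step 2: x=[4.8750 9.8750 14.8750 17.5000] v=[-1.2500 1.2500 0.7500 0.0000]
Step 3: x=[4.7500 10.5000 14.0625 18.1875] v=[-0.2500 1.2500 -1.6250 1.3750]
Step 4: x=[5.5000 10.5782 13.5313 18.8125] v=[1.5000 0.1563 -1.0625 1.2500]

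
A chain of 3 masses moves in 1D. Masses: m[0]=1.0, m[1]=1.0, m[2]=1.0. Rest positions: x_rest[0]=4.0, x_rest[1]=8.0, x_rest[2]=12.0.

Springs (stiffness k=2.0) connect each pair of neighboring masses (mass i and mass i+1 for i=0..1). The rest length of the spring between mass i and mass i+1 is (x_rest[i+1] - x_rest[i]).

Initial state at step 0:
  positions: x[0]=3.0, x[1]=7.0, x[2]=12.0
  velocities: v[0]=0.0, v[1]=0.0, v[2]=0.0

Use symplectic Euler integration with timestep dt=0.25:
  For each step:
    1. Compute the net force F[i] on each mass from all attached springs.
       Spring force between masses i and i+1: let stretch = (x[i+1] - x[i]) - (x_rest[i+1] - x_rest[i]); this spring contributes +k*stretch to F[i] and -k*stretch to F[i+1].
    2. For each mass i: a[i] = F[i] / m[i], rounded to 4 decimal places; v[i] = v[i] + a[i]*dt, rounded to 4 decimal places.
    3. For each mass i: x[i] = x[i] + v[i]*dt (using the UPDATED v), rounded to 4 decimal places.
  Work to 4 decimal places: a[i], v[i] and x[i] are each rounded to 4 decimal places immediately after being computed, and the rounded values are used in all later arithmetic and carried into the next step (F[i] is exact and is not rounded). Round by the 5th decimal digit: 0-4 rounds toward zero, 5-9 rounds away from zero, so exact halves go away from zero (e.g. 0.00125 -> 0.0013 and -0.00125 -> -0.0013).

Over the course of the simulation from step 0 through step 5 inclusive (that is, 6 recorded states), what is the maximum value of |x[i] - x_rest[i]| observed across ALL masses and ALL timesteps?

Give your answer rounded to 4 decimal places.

Answer: 1.0252

Derivation:
Step 0: x=[3.0000 7.0000 12.0000] v=[0.0000 0.0000 0.0000]
Step 1: x=[3.0000 7.1250 11.8750] v=[0.0000 0.5000 -0.5000]
Step 2: x=[3.0156 7.3281 11.6563] v=[0.0625 0.8125 -0.8750]
Step 3: x=[3.0703 7.5332 11.3965] v=[0.2188 0.8204 -1.0391]
Step 4: x=[3.1829 7.6634 11.1538] v=[0.4503 0.5206 -0.9708]
Step 5: x=[3.3556 7.6698 10.9748] v=[0.6906 0.0256 -0.7160]
Max displacement = 1.0252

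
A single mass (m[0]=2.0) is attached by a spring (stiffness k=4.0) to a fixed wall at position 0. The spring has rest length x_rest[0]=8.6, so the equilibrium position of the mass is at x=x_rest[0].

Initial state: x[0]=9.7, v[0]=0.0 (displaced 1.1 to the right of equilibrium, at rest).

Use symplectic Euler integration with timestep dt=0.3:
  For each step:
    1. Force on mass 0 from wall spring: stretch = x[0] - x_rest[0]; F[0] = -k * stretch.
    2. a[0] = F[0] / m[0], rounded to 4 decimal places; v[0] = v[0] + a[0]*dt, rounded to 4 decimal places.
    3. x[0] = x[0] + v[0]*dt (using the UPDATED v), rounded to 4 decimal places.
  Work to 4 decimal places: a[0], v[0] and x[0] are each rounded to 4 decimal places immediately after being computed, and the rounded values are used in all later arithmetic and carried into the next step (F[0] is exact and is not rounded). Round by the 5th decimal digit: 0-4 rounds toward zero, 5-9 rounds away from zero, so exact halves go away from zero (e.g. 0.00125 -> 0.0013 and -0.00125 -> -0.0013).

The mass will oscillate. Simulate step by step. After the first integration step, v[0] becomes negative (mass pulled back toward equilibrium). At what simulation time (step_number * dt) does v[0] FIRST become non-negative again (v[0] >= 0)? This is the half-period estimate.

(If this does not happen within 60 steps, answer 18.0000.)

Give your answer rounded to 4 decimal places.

Step 0: x=[9.7000] v=[0.0000]
Step 1: x=[9.5020] v=[-0.6600]
Step 2: x=[9.1416] v=[-1.2012]
Step 3: x=[8.6837] v=[-1.5262]
Step 4: x=[8.2108] v=[-1.5764]
Step 5: x=[7.8079] v=[-1.3429]
Step 6: x=[7.5476] v=[-0.8676]
Step 7: x=[7.4767] v=[-0.2362]
Step 8: x=[7.6080] v=[0.4378]
First v>=0 after going negative at step 8, time=2.4000

Answer: 2.4000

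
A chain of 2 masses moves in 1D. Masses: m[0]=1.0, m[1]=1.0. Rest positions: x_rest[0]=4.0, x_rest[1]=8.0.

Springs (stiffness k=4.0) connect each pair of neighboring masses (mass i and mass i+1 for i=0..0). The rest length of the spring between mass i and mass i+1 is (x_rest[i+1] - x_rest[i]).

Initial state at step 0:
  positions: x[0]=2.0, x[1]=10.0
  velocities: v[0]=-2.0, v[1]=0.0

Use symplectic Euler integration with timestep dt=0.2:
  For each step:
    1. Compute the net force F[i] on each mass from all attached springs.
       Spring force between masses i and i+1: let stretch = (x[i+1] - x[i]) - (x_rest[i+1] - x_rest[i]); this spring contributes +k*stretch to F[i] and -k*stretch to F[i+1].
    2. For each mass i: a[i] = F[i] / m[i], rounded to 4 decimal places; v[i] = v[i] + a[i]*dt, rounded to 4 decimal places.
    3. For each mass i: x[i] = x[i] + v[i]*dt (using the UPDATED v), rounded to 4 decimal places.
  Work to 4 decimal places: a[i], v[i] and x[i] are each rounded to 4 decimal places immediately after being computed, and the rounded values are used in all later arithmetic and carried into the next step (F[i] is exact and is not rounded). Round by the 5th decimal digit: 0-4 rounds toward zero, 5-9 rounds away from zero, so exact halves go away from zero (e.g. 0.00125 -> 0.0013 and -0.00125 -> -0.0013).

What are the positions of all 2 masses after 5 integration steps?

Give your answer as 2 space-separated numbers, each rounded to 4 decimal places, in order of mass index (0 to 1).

Step 0: x=[2.0000 10.0000] v=[-2.0000 0.0000]
Step 1: x=[2.2400 9.3600] v=[1.2000 -3.2000]
Step 2: x=[2.9792 8.2208] v=[3.6960 -5.6960]
Step 3: x=[3.9171 6.8829] v=[4.6893 -6.6893]
Step 4: x=[4.6895 5.7105] v=[3.8619 -5.8619]
Step 5: x=[4.9852 5.0148] v=[1.4787 -3.4787]

Answer: 4.9852 5.0148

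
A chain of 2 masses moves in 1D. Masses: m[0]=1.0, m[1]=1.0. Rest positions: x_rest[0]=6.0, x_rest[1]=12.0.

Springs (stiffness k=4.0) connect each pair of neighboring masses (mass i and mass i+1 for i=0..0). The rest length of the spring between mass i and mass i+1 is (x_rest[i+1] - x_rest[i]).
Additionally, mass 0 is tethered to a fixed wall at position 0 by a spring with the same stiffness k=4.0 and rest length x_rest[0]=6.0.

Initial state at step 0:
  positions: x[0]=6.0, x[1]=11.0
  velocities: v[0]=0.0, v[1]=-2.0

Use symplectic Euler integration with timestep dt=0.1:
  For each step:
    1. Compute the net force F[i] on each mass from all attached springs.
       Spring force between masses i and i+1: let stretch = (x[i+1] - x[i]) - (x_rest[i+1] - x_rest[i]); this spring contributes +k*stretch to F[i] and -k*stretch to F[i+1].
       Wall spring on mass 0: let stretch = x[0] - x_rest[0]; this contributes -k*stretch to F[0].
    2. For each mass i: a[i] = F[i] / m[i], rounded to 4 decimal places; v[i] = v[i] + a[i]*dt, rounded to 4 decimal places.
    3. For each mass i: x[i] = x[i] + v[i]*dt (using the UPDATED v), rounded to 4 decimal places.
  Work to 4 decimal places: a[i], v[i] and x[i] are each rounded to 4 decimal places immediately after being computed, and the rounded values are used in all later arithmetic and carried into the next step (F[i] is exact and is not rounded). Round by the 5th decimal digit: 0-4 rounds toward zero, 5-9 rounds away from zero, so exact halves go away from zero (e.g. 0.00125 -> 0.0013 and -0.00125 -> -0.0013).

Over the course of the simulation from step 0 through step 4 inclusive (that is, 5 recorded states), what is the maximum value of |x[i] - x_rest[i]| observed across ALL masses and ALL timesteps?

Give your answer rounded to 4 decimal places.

Answer: 1.3695

Derivation:
Step 0: x=[6.0000 11.0000] v=[0.0000 -2.0000]
Step 1: x=[5.9600 10.8400] v=[-0.4000 -1.6000]
Step 2: x=[5.8768 10.7248] v=[-0.8320 -1.1520]
Step 3: x=[5.7525 10.6557] v=[-1.2435 -0.6912]
Step 4: x=[5.5942 10.6305] v=[-1.5832 -0.2525]
Max displacement = 1.3695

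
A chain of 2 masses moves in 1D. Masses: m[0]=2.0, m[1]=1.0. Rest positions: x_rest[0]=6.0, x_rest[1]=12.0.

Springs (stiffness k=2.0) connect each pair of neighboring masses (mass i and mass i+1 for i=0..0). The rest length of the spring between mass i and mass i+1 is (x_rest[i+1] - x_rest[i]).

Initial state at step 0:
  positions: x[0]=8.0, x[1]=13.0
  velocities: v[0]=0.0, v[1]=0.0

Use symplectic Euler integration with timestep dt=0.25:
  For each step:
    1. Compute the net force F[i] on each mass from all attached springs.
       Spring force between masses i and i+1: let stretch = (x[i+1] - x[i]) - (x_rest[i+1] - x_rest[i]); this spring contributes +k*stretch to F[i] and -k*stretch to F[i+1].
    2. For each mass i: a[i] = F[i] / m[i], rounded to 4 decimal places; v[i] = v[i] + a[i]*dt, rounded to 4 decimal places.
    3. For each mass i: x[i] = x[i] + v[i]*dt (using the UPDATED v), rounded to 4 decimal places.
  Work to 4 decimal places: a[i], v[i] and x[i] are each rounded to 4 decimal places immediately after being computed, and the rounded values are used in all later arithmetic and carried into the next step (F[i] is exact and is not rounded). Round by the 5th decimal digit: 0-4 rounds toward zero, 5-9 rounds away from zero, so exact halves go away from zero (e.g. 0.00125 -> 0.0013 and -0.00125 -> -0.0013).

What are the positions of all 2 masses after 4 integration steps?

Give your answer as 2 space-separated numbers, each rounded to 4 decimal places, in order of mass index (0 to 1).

Answer: 7.5358 13.9285

Derivation:
Step 0: x=[8.0000 13.0000] v=[0.0000 0.0000]
Step 1: x=[7.9375 13.1250] v=[-0.2500 0.5000]
Step 2: x=[7.8242 13.3516] v=[-0.4531 0.9063]
Step 3: x=[7.6814 13.6373] v=[-0.5713 1.1426]
Step 4: x=[7.5358 13.9285] v=[-0.5823 1.1647]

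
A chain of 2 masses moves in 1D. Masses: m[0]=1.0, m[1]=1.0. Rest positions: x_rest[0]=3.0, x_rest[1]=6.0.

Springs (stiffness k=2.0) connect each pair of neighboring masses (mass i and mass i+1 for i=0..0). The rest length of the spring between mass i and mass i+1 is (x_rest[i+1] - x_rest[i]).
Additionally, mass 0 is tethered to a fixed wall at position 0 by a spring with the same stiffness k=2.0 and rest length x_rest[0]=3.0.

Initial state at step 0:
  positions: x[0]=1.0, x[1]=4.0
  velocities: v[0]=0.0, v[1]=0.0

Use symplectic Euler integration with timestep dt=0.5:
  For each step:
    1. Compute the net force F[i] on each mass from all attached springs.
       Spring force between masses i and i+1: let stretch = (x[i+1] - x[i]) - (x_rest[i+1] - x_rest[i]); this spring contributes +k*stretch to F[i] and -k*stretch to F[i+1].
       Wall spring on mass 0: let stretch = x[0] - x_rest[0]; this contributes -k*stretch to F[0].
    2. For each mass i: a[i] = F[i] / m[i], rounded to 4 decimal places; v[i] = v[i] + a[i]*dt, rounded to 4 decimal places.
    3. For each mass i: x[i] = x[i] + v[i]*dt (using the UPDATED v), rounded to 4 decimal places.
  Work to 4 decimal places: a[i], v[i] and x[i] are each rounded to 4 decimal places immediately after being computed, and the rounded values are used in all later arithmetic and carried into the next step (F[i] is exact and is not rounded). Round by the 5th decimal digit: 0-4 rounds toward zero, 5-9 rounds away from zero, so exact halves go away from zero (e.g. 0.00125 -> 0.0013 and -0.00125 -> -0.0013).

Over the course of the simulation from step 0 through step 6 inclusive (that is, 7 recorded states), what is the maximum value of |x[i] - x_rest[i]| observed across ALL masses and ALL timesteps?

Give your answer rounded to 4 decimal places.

Answer: 2.2813

Derivation:
Step 0: x=[1.0000 4.0000] v=[0.0000 0.0000]
Step 1: x=[2.0000 4.0000] v=[2.0000 0.0000]
Step 2: x=[3.0000 4.5000] v=[2.0000 1.0000]
Step 3: x=[3.2500 5.7500] v=[0.5000 2.5000]
Step 4: x=[3.1250 7.2500] v=[-0.2500 3.0000]
Step 5: x=[3.5000 8.1875] v=[0.7500 1.8750]
Step 6: x=[4.4688 8.2813] v=[1.9375 0.1875]
Max displacement = 2.2813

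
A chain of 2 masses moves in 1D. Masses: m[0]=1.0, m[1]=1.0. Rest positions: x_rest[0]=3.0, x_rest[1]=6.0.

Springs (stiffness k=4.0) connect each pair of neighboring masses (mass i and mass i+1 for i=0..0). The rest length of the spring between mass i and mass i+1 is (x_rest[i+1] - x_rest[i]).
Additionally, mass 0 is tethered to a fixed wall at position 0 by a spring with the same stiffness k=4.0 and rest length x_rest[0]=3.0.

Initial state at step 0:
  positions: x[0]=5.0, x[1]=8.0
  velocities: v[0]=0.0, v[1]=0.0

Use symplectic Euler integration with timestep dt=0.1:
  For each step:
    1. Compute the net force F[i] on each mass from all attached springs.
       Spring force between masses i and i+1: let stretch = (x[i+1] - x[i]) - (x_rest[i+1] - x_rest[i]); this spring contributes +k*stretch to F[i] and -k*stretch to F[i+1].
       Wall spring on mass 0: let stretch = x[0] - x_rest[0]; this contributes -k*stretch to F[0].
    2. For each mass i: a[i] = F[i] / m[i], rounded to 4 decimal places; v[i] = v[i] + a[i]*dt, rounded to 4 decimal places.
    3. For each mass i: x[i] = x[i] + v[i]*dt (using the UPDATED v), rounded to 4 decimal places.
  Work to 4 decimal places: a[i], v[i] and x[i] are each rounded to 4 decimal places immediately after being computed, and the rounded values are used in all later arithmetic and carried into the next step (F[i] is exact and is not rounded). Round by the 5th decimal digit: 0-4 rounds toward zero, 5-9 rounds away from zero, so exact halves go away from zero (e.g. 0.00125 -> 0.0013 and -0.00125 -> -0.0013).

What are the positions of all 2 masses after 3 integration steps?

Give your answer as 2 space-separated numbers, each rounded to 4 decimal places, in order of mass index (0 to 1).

Step 0: x=[5.0000 8.0000] v=[0.0000 0.0000]
Step 1: x=[4.9200 8.0000] v=[-0.8000 0.0000]
Step 2: x=[4.7664 7.9968] v=[-1.5360 -0.0320]
Step 3: x=[4.5514 7.9844] v=[-2.1504 -0.1242]

Answer: 4.5514 7.9844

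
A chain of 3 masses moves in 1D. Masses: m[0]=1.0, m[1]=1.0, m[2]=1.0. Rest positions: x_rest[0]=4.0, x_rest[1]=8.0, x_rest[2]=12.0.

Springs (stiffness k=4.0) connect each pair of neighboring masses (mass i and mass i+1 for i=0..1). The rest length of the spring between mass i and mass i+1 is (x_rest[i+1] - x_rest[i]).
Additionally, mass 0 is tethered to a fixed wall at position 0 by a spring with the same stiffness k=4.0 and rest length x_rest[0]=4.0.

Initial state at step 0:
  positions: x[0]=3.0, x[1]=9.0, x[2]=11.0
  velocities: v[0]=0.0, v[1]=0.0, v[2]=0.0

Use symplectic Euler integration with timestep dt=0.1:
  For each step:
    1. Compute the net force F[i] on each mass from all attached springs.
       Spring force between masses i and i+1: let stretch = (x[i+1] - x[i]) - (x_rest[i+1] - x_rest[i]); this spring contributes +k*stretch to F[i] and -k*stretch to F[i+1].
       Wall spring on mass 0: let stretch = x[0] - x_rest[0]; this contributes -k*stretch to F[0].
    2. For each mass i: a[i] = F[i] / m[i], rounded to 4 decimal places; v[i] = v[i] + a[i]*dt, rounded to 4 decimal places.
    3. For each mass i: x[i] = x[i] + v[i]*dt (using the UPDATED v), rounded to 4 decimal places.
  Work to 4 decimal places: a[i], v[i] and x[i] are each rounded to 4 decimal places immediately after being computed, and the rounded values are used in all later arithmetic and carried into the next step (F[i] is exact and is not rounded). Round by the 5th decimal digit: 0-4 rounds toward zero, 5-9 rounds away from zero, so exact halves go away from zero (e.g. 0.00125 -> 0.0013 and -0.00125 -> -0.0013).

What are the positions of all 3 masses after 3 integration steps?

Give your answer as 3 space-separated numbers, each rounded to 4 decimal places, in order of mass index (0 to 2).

Step 0: x=[3.0000 9.0000 11.0000] v=[0.0000 0.0000 0.0000]
Step 1: x=[3.1200 8.8400 11.0800] v=[1.2000 -1.6000 0.8000]
Step 2: x=[3.3440 8.5408 11.2304] v=[2.2400 -2.9920 1.5040]
Step 3: x=[3.6421 8.1413 11.4332] v=[2.9811 -3.9949 2.0282]

Answer: 3.6421 8.1413 11.4332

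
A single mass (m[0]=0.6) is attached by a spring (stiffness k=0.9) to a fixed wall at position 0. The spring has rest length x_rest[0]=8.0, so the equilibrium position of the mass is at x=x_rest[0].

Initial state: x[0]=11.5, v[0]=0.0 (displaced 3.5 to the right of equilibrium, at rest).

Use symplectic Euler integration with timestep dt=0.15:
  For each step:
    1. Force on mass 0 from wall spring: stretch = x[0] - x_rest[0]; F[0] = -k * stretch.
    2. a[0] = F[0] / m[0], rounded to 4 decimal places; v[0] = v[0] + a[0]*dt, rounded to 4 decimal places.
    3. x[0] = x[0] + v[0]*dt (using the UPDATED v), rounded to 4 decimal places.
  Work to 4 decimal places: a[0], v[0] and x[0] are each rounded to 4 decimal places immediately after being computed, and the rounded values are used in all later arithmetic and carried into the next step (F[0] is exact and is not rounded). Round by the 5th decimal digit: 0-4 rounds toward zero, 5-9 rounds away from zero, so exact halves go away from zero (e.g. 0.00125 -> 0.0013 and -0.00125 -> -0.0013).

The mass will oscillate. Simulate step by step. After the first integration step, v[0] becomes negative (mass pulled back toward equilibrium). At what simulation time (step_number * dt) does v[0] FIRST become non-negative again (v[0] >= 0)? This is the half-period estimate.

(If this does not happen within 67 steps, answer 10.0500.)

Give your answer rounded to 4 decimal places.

Answer: 2.7000

Derivation:
Step 0: x=[11.5000] v=[0.0000]
Step 1: x=[11.3819] v=[-0.7875]
Step 2: x=[11.1496] v=[-1.5484]
Step 3: x=[10.8110] v=[-2.2571]
Step 4: x=[10.3776] v=[-2.8896]
Step 5: x=[9.8639] v=[-3.4246]
Step 6: x=[9.2873] v=[-3.8440]
Step 7: x=[8.6672] v=[-4.1337]
Step 8: x=[8.0246] v=[-4.2838]
Step 9: x=[7.3812] v=[-4.2893]
Step 10: x=[6.7587] v=[-4.1501]
Step 11: x=[6.1781] v=[-3.8708]
Step 12: x=[5.6590] v=[-3.4609]
Step 13: x=[5.2189] v=[-2.9342]
Step 14: x=[4.8726] v=[-2.3084]
Step 15: x=[4.6319] v=[-1.6047]
Step 16: x=[4.5049] v=[-0.8469]
Step 17: x=[4.4958] v=[-0.0605]
Step 18: x=[4.6050] v=[0.7279]
First v>=0 after going negative at step 18, time=2.7000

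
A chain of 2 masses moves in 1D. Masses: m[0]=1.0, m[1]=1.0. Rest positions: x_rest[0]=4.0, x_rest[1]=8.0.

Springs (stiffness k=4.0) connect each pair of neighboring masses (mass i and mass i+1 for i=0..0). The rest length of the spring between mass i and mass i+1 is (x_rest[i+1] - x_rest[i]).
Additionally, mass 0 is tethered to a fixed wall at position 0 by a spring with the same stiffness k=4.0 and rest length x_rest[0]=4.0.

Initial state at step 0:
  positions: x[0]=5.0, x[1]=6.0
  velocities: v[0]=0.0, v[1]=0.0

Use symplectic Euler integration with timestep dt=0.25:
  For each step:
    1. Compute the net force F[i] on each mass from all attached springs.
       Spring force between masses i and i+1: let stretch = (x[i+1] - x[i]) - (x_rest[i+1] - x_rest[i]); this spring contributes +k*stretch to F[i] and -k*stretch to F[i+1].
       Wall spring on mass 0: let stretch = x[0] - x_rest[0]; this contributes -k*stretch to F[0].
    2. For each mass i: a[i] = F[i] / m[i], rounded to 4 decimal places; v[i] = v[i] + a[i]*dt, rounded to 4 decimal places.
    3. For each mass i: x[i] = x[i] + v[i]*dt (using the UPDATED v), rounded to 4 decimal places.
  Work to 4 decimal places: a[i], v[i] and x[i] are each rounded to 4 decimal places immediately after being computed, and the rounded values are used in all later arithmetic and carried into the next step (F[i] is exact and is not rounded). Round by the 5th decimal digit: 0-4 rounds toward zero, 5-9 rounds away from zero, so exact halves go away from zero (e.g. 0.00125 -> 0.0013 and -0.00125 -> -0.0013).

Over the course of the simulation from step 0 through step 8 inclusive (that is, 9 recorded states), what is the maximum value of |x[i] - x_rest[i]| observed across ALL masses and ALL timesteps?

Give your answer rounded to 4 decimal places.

Step 0: x=[5.0000 6.0000] v=[0.0000 0.0000]
Step 1: x=[4.0000 6.7500] v=[-4.0000 3.0000]
Step 2: x=[2.6875 7.8125] v=[-5.2500 4.2500]
Step 3: x=[1.9844 8.5938] v=[-2.8125 3.1250]
Step 4: x=[2.4375 8.7227] v=[1.8125 0.5156]
Step 5: x=[3.8526 8.2803] v=[5.6602 -1.7696]
Step 6: x=[5.4114 7.7310] v=[6.2353 -2.1973]
Step 7: x=[6.1973 7.6018] v=[3.1435 -0.5169]
Step 8: x=[5.7850 8.1215] v=[-1.6493 2.0786]
Max displacement = 2.1973

Answer: 2.1973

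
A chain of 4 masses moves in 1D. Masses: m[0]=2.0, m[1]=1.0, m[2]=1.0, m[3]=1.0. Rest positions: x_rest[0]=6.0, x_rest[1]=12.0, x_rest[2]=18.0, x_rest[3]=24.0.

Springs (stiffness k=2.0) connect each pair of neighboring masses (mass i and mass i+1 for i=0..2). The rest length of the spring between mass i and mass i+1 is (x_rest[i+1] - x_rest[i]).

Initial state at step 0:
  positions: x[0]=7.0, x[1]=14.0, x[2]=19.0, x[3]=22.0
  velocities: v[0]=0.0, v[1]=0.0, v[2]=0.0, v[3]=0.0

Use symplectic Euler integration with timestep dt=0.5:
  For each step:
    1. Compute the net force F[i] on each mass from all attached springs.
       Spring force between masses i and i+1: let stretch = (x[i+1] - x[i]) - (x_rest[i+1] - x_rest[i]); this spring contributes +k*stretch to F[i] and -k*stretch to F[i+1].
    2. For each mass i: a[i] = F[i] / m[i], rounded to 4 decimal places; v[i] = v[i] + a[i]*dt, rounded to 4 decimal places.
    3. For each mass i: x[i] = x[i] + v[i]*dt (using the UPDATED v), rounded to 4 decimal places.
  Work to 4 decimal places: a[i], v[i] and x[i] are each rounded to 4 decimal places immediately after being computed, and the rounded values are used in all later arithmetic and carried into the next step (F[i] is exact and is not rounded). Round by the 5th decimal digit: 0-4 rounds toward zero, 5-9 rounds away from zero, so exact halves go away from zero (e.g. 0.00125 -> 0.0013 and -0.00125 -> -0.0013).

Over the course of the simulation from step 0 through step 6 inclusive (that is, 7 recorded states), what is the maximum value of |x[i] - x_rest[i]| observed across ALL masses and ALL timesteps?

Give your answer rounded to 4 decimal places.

Step 0: x=[7.0000 14.0000 19.0000 22.0000] v=[0.0000 0.0000 0.0000 0.0000]
Step 1: x=[7.2500 13.0000 18.0000 23.5000] v=[0.5000 -2.0000 -2.0000 3.0000]
Step 2: x=[7.4375 11.6250 17.2500 25.2500] v=[0.3750 -2.7500 -1.5000 3.5000]
Step 3: x=[7.1719 10.9688 17.6875 26.0000] v=[-0.5313 -1.3125 0.8750 1.5000]
Step 4: x=[6.3555 11.7735 18.9219 25.5938] v=[-1.6329 1.6093 2.4688 -0.8125]
Step 5: x=[5.3936 13.4434 19.9181 24.8516] v=[-1.9239 3.3397 1.9923 -1.4844]
Step 6: x=[4.9441 14.3257 20.1437 24.6427] v=[-0.8990 1.7646 0.4511 -0.4179]
Max displacement = 2.3257

Answer: 2.3257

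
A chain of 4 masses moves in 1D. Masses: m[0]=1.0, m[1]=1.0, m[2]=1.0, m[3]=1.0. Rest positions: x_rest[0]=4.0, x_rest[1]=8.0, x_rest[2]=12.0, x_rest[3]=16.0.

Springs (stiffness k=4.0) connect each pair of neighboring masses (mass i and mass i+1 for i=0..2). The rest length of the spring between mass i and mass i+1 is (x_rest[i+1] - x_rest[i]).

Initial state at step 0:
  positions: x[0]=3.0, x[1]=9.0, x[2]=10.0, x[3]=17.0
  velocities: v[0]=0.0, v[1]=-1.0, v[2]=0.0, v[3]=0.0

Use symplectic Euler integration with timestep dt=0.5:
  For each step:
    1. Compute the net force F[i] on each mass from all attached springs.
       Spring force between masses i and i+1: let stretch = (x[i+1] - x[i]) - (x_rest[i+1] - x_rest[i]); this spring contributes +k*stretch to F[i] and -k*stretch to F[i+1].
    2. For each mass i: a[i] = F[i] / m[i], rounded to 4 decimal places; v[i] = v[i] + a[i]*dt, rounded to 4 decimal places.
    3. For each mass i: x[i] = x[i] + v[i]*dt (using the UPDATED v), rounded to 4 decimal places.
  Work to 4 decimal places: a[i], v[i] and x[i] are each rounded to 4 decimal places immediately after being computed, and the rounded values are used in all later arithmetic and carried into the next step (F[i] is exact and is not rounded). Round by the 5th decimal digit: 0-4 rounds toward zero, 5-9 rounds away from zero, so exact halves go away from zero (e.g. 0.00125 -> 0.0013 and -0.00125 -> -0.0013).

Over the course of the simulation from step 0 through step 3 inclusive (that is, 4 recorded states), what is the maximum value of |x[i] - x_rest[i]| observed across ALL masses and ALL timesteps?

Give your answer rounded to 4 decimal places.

Answer: 4.5000

Derivation:
Step 0: x=[3.0000 9.0000 10.0000 17.0000] v=[0.0000 -1.0000 0.0000 0.0000]
Step 1: x=[5.0000 3.5000 16.0000 14.0000] v=[4.0000 -11.0000 12.0000 -6.0000]
Step 2: x=[1.5000 12.0000 7.5000 17.0000] v=[-7.0000 17.0000 -17.0000 6.0000]
Step 3: x=[4.5000 5.5000 13.0000 14.5000] v=[6.0000 -13.0000 11.0000 -5.0000]
Max displacement = 4.5000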